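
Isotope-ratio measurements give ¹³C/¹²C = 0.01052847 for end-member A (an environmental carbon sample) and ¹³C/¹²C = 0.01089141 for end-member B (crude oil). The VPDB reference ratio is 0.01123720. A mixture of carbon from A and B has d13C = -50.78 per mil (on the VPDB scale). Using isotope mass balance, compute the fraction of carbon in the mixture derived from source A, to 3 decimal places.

δ_A = (0.01052847/0.01123720 − 1)×1000 = (0.936930 − 1)×1000 = -63.070 per mil
δ_B = (0.01089141/0.01123720 − 1)×1000 = (0.969228 − 1)×1000 = -30.772 per mil
f_A = (δ_mix − δ_B)/(δ_A − δ_B) = (-50.78 − (-30.772))/(-63.070 − (-30.772))
f_A = -20.008 / -32.298 = 0.6195

0.619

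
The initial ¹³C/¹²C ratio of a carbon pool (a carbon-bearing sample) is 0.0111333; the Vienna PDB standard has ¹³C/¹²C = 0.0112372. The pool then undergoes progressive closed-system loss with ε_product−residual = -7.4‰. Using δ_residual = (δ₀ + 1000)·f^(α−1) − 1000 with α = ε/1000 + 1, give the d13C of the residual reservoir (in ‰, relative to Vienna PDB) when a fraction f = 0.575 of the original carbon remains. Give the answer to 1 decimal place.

δ₀ = (0.0111333/0.0112372 − 1)×1000 = (0.990754 − 1)×1000 = -9.246‰
α − 1 = ε/1000 = -0.0074
f^(α−1) = 0.575^(-0.0074) = 1.004103
δ_res = (-9.246 + 1000) × 1.004103 − 1000 = 994.819 − 1000 = -5.18‰

-5.2‰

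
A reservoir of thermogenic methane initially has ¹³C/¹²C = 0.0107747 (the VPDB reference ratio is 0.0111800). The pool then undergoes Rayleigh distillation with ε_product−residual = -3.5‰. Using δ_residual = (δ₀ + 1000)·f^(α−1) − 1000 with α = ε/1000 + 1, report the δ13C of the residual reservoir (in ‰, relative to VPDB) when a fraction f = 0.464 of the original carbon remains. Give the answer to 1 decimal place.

-33.7‰

δ₀ = (0.0107747/0.0111800 − 1)×1000 = (0.963748 − 1)×1000 = -36.252‰
α − 1 = ε/1000 = -0.0035
f^(α−1) = 0.464^(-0.0035) = 1.002691
δ_res = (-36.252 + 1000) × 1.002691 − 1000 = 966.341 − 1000 = -33.66‰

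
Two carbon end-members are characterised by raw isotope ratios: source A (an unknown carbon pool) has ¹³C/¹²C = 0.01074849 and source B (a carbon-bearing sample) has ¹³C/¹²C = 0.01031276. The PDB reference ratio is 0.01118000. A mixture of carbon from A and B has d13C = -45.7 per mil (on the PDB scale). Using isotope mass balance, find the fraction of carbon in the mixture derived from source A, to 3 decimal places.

0.818

δ_A = (0.01074849/0.01118000 − 1)×1000 = (0.961403 − 1)×1000 = -38.597 per mil
δ_B = (0.01031276/0.01118000 − 1)×1000 = (0.922429 − 1)×1000 = -77.571 per mil
f_A = (δ_mix − δ_B)/(δ_A − δ_B) = (-45.7 − (-77.571))/(-38.597 − (-77.571))
f_A = 31.871 / 38.974 = 0.8177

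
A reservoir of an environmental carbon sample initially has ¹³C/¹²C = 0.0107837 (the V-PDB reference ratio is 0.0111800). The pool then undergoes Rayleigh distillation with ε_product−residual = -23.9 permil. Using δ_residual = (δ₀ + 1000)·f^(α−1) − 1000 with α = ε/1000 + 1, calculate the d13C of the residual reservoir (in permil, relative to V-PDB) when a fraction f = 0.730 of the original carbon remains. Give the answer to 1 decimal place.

δ₀ = (0.0107837/0.0111800 − 1)×1000 = (0.964553 − 1)×1000 = -35.447 permil
α − 1 = ε/1000 = -0.0239
f^(α−1) = 0.730^(-0.0239) = 1.007550
δ_res = (-35.447 + 1000) × 1.007550 − 1000 = 971.835 − 1000 = -28.16 permil

-28.2 permil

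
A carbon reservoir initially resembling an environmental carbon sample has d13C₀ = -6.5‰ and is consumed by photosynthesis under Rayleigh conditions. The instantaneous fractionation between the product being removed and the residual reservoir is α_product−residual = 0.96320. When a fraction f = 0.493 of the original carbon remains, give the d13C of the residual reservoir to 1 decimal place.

19.7‰

Rayleigh residual: δ_res = (δ₀ + 1000)·f^(α−1) − 1000
α − 1 = -0.03680
f^(α−1) = 0.493^(-0.03680) = 1.026368
δ_res = (-6.5 + 1000) × 1.026368 − 1000 = 1019.697 − 1000 = 19.70‰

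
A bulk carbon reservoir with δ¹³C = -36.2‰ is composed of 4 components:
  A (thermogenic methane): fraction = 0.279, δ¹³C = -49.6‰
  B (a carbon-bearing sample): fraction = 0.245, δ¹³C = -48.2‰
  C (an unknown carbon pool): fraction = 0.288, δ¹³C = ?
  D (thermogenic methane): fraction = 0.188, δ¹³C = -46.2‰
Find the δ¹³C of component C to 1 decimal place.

-6.5‰

Isotope mass balance: δ_bulk = Σ fᵢ·δᵢ.
-36.2 = 0.279×(-49.6) + 0.245×(-48.2) + 0.288×δ_C + 0.188×(-46.2)
0.288·δ_C = -36.2 − (-34.333) = -1.867
δ_C = -1.867 / 0.288 = -6.48‰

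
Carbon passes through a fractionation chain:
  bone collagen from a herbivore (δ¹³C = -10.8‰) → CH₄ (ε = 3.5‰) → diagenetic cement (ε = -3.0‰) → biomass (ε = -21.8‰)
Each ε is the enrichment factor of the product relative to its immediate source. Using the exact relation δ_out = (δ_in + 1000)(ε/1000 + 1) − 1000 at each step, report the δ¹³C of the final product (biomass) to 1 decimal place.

-31.9‰

step 1: δ = (-10.80 + 1000)·(3.5/1000 + 1) − 1000 = -7.34‰
step 2: δ = (-7.34 + 1000)·(-3.0/1000 + 1) − 1000 = -10.32‰
step 3: δ = (-10.32 + 1000)·(-21.8/1000 + 1) − 1000 = -31.89‰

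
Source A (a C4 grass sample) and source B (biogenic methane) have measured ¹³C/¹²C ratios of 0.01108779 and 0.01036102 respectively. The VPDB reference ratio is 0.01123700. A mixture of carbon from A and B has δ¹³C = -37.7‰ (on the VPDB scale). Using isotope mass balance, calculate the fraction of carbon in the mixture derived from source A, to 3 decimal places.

0.622

δ_A = (0.01108779/0.01123700 − 1)×1000 = (0.986722 − 1)×1000 = -13.278‰
δ_B = (0.01036102/0.01123700 − 1)×1000 = (0.922045 − 1)×1000 = -77.955‰
f_A = (δ_mix − δ_B)/(δ_A − δ_B) = (-37.7 − (-77.955))/(-13.278 − (-77.955))
f_A = 40.255 / 64.677 = 0.6224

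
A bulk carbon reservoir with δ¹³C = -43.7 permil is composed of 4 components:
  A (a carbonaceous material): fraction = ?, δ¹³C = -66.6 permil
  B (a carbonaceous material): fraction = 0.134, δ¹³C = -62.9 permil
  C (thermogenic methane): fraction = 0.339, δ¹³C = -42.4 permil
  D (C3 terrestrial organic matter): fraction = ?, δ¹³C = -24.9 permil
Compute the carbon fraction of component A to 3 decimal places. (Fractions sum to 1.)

Let f_A and f_D be the unknown fractions; fractions sum to 1 so f_A + f_D = 0.527.
Mass balance: Σ fᵢ·δᵢ = δ_bulk ⇒ f_A·(-66.6) + f_D·(-24.9) = -43.7 − (-22.802) = -20.898
Substitute f_D = 0.527 − f_A:
f_A·(-66.6 − -24.9) = -20.898 − 0.527×(-24.9) = -7.776
f_A = -7.776 / -41.7 = 0.1865

0.186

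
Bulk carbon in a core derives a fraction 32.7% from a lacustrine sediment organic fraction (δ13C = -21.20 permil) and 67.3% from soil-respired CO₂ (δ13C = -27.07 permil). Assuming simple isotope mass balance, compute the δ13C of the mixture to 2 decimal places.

-25.15 permil

δ_mix = f_A·δ_A + f_B·δ_B
δ_mix = 0.327 × (-21.20) + 0.673 × (-27.07)
δ_mix = -6.932 + -18.218 = -25.151 permil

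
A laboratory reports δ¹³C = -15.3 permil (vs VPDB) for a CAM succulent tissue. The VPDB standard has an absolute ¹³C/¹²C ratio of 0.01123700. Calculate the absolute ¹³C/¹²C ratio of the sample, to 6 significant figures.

R_sample = R_standard × (δ¹³C/1000 + 1)
R_sample = 0.01123700 × (-15.3/1000 + 1) = 0.01123700 × 0.984700
R_sample = 0.0110651

0.0110651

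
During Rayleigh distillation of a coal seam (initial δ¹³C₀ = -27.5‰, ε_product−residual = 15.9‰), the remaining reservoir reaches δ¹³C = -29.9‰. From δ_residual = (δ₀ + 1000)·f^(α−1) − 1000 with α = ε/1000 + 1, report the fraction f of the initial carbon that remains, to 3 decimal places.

0.856

α − 1 = ε/1000 = 0.0159
(δ_res + 1000)/(δ₀ + 1000) = (-29.9 + 1000)/(-27.5 + 1000) = 970.1/972.5 = 0.997532
f = 0.997532^(1/0.0159) = exp(ln(0.997532)/0.0159) = exp(-0.00247/0.0159)
f = exp(-0.1554) = 0.8561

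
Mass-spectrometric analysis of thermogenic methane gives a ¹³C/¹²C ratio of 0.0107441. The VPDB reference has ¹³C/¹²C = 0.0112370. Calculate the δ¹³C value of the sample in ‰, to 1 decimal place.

-43.9‰

δ¹³C = (R_sample / R_standard − 1) × 1000
R_sample / R_standard = 0.0107441 / 0.0112370 = 0.956136
δ¹³C = (0.956136 − 1) × 1000 = -43.86‰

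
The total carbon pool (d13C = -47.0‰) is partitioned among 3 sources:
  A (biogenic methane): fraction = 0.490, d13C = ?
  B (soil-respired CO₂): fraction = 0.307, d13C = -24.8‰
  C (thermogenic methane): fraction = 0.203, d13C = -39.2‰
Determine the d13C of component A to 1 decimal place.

-64.1‰

Isotope mass balance: δ_bulk = Σ fᵢ·δᵢ.
-47.0 = 0.490×δ_A + 0.307×(-24.8) + 0.203×(-39.2)
0.490·δ_A = -47.0 − (-15.571) = -31.429
δ_A = -31.429 / 0.490 = -64.14‰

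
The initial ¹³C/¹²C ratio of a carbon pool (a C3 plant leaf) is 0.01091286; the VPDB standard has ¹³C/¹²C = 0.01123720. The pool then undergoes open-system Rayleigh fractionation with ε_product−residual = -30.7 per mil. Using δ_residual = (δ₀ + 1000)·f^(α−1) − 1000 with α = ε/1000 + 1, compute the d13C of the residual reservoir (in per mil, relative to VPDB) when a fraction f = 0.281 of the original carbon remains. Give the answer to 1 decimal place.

δ₀ = (0.01091286/0.01123720 − 1)×1000 = (0.971137 − 1)×1000 = -28.863 per mil
α − 1 = ε/1000 = -0.0307
f^(α−1) = 0.281^(-0.0307) = 1.039740
δ_res = (-28.863 + 1000) × 1.039740 − 1000 = 1009.730 − 1000 = 9.73 per mil

9.7 per mil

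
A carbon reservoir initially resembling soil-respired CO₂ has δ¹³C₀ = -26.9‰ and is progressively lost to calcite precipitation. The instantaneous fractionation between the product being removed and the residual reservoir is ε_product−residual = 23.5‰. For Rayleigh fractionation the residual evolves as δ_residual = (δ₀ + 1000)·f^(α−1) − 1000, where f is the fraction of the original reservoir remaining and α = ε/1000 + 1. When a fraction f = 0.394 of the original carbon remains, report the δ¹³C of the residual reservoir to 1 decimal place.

-48.0‰

Rayleigh residual: δ_res = (δ₀ + 1000)·f^(α−1) − 1000
α = ε/1000 + 1 = 1.02350, so α − 1 = 0.02350
f^(α−1) = 0.394^(0.02350) = 0.978350
δ_res = (-26.9 + 1000) × 0.978350 − 1000 = 952.032 − 1000 = -47.97‰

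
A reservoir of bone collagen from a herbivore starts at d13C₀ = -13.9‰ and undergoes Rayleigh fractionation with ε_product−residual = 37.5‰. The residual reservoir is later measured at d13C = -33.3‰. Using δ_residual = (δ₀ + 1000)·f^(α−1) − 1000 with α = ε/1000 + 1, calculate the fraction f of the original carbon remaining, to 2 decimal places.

α − 1 = ε/1000 = 0.0375
(δ_res + 1000)/(δ₀ + 1000) = (-33.3 + 1000)/(-13.9 + 1000) = 966.7/986.1 = 0.980327
f = 0.980327^(1/0.0375) = exp(ln(0.980327)/0.0375) = exp(-0.01987/0.0375)
f = exp(-0.5299) = 0.5887

0.59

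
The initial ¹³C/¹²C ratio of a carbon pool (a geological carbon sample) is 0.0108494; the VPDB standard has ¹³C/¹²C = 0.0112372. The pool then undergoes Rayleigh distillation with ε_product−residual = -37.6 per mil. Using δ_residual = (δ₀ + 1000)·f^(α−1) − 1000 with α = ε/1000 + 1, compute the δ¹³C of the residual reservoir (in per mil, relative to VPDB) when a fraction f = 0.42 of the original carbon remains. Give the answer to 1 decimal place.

δ₀ = (0.0108494/0.0112372 − 1)×1000 = (0.965490 − 1)×1000 = -34.510 per mil
α − 1 = ε/1000 = -0.0376
f^(α−1) = 0.42^(-0.0376) = 1.033156
δ_res = (-34.510 + 1000) × 1.033156 − 1000 = 997.501 − 1000 = -2.50 per mil

-2.5 per mil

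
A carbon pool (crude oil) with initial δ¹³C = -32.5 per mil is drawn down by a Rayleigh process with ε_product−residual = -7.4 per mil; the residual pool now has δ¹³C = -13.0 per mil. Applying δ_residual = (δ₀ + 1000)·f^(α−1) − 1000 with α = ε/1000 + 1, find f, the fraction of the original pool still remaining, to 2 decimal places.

0.07

α − 1 = ε/1000 = -0.0074
(δ_res + 1000)/(δ₀ + 1000) = (-13.0 + 1000)/(-32.5 + 1000) = 987.0/967.5 = 1.020155
f = 1.020155^(1/-0.0074) = exp(ln(1.020155)/-0.0074) = exp(0.01995/-0.0074)
f = exp(-2.6966) = 0.0674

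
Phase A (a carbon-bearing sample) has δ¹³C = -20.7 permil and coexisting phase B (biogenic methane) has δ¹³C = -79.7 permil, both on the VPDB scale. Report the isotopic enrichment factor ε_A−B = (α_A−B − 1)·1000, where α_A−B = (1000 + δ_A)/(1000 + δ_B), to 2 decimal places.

α_A−B = (1000 + -20.7) / (1000 + -79.7) = 979.3 / 920.3 = 1.064110
ε_A−B = (1.064110 − 1) × 1000 = 64.110 permil
(The approximation ε ≈ δ_A − δ_B would give 59.0 permil.)

64.11 permil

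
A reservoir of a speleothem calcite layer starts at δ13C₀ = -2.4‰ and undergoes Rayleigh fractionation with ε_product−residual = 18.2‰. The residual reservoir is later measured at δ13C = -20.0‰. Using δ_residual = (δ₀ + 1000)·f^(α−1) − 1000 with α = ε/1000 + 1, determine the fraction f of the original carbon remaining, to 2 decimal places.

0.38

α − 1 = ε/1000 = 0.0182
(δ_res + 1000)/(δ₀ + 1000) = (-20.0 + 1000)/(-2.4 + 1000) = 980.0/997.6 = 0.982358
f = 0.982358^(1/0.0182) = exp(ln(0.982358)/0.0182) = exp(-0.01780/0.0182)
f = exp(-0.9780) = 0.3761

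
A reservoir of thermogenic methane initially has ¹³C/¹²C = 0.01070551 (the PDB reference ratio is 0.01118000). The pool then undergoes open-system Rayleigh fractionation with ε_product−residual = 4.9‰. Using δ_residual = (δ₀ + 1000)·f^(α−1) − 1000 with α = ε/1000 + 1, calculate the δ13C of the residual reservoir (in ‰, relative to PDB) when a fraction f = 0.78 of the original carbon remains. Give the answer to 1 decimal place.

δ₀ = (0.01070551/0.01118000 − 1)×1000 = (0.957559 − 1)×1000 = -42.441‰
α − 1 = ε/1000 = 0.0049
f^(α−1) = 0.78^(0.0049) = 0.998783
δ_res = (-42.441 + 1000) × 0.998783 − 1000 = 956.394 − 1000 = -43.61‰

-43.6‰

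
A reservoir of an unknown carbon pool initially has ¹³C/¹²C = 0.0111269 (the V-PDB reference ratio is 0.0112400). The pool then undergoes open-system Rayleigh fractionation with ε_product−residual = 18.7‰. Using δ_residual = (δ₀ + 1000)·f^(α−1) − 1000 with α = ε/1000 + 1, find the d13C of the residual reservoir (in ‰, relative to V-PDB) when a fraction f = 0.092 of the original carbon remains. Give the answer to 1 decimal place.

δ₀ = (0.0111269/0.0112400 − 1)×1000 = (0.989938 − 1)×1000 = -10.062‰
α − 1 = ε/1000 = 0.0187
f^(α−1) = 0.092^(0.0187) = 0.956363
δ_res = (-10.062 + 1000) × 0.956363 − 1000 = 946.740 − 1000 = -53.26‰

-53.3‰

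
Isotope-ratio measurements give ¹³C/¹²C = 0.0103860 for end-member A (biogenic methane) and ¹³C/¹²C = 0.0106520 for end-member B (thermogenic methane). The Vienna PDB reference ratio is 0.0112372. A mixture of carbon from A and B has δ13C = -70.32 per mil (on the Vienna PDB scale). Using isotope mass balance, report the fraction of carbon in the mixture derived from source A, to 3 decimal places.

0.771

δ_A = (0.0103860/0.0112372 − 1)×1000 = (0.924252 − 1)×1000 = -75.748 per mil
δ_B = (0.0106520/0.0112372 − 1)×1000 = (0.947923 − 1)×1000 = -52.077 per mil
f_A = (δ_mix − δ_B)/(δ_A − δ_B) = (-70.32 − (-52.077))/(-75.748 − (-52.077))
f_A = -18.243 / -23.671 = 0.7707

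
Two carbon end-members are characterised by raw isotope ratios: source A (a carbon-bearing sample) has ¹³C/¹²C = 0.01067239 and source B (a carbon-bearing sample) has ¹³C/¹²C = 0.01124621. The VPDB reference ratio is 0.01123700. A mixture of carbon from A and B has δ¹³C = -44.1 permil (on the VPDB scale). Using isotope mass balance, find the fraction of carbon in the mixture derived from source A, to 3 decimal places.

0.880

δ_A = (0.01067239/0.01123700 − 1)×1000 = (0.949754 − 1)×1000 = -50.246 permil
δ_B = (0.01124621/0.01123700 − 1)×1000 = (1.000820 − 1)×1000 = 0.820 permil
f_A = (δ_mix − δ_B)/(δ_A − δ_B) = (-44.1 − (0.820))/(-50.246 − (0.820))
f_A = -44.920 / -51.065 = 0.8797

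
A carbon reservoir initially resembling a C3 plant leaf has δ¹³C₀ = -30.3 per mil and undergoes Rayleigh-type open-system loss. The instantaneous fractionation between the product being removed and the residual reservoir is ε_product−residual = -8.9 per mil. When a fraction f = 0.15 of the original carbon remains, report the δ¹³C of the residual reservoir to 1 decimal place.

-13.8 per mil

Rayleigh residual: δ_res = (δ₀ + 1000)·f^(α−1) − 1000
α = ε/1000 + 1 = 0.99110, so α − 1 = -0.00890
f^(α−1) = 0.15^(-0.00890) = 1.017028
δ_res = (-30.3 + 1000) × 1.017028 − 1000 = 986.212 − 1000 = -13.79 per mil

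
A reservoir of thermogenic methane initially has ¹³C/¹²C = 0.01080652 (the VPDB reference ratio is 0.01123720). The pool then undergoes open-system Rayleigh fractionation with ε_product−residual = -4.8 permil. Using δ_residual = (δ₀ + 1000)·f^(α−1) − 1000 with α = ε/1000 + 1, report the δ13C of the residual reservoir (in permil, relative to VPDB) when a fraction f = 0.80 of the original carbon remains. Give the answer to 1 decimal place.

δ₀ = (0.01080652/0.01123720 − 1)×1000 = (0.961674 − 1)×1000 = -38.326 permil
α − 1 = ε/1000 = -0.0048
f^(α−1) = 0.80^(-0.0048) = 1.001072
δ_res = (-38.326 + 1000) × 1.001072 − 1000 = 962.704 − 1000 = -37.30 permil

-37.3 permil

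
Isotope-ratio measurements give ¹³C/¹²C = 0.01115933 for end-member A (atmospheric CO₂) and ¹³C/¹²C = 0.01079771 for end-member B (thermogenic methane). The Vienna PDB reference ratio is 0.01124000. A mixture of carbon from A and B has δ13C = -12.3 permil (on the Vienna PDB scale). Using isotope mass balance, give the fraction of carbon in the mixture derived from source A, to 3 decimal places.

0.841

δ_A = (0.01115933/0.01124000 − 1)×1000 = (0.992823 − 1)×1000 = -7.177 permil
δ_B = (0.01079771/0.01124000 − 1)×1000 = (0.960650 − 1)×1000 = -39.350 permil
f_A = (δ_mix − δ_B)/(δ_A − δ_B) = (-12.3 − (-39.350))/(-7.177 − (-39.350))
f_A = 27.050 / 32.173 = 0.8408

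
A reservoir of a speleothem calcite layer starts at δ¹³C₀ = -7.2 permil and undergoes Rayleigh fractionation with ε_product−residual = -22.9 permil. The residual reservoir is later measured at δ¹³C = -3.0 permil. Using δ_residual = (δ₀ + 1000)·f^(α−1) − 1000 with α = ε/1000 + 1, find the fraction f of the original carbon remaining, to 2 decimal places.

0.83

α − 1 = ε/1000 = -0.0229
(δ_res + 1000)/(δ₀ + 1000) = (-3.0 + 1000)/(-7.2 + 1000) = 997.0/992.8 = 1.004230
f = 1.004230^(1/-0.0229) = exp(ln(1.004230)/-0.0229) = exp(0.00422/-0.0229)
f = exp(-0.1843) = 0.8316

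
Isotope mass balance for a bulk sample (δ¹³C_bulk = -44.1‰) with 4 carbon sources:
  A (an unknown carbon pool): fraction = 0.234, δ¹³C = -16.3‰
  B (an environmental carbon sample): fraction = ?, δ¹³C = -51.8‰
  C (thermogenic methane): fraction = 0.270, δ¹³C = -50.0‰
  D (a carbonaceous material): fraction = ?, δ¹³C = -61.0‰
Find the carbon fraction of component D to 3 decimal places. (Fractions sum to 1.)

0.119

Let f_D and f_B be the unknown fractions; fractions sum to 1 so f_D + f_B = 0.496.
Mass balance: Σ fᵢ·δᵢ = δ_bulk ⇒ f_D·(-61.0) + f_B·(-51.8) = -44.1 − (-17.314) = -26.786
Substitute f_B = 0.496 − f_D:
f_D·(-61.0 − -51.8) = -26.786 − 0.496×(-51.8) = -1.093
f_D = -1.093 / -9.2 = 0.1188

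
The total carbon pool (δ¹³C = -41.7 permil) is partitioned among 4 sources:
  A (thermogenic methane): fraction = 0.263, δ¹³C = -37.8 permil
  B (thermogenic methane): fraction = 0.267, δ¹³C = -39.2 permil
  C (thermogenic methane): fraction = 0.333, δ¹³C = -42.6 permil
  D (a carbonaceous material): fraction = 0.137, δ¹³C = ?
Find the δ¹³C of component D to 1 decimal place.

-51.9 permil

Isotope mass balance: δ_bulk = Σ fᵢ·δᵢ.
-41.7 = 0.263×(-37.8) + 0.267×(-39.2) + 0.333×(-42.6) + 0.137×δ_D
0.137·δ_D = -41.7 − (-34.594) = -7.106
δ_D = -7.106 / 0.137 = -51.87 permil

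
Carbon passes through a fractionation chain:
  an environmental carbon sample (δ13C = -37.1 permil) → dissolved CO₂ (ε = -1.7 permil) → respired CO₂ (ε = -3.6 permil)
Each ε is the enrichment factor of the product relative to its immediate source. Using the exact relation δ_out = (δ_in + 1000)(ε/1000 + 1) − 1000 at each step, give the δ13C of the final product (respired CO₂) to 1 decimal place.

-42.2 permil

step 1: δ = (-37.10 + 1000)·(-1.7/1000 + 1) − 1000 = -38.74 permil
step 2: δ = (-38.74 + 1000)·(-3.6/1000 + 1) − 1000 = -42.20 permil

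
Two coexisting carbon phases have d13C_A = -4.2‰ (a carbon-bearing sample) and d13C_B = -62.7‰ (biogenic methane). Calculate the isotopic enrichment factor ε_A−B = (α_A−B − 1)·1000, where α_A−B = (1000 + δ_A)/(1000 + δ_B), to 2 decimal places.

α_A−B = (1000 + -4.2) / (1000 + -62.7) = 995.8 / 937.3 = 1.062413
ε_A−B = (1.062413 − 1) × 1000 = 62.413‰
(The approximation ε ≈ δ_A − δ_B would give 58.5‰.)

62.41‰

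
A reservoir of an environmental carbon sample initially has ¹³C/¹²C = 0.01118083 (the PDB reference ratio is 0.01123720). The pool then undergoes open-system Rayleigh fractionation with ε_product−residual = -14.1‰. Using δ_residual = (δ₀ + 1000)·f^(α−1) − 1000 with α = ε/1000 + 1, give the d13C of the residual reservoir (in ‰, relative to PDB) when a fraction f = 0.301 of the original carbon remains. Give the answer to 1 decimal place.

12.0‰

δ₀ = (0.01118083/0.01123720 − 1)×1000 = (0.994984 − 1)×1000 = -5.016‰
α − 1 = ε/1000 = -0.0141
f^(α−1) = 0.301^(-0.0141) = 1.017073
δ_res = (-5.016 + 1000) × 1.017073 − 1000 = 1011.971 − 1000 = 11.97‰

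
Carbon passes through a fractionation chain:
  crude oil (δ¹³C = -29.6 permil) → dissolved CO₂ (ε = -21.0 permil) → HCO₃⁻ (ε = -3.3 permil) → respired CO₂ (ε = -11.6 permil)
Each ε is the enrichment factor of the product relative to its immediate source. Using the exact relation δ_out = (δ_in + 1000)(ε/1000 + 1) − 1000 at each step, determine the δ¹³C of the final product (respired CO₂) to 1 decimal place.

-64.1 permil

step 1: δ = (-29.60 + 1000)·(-21.0/1000 + 1) − 1000 = -49.98 permil
step 2: δ = (-49.98 + 1000)·(-3.3/1000 + 1) − 1000 = -53.11 permil
step 3: δ = (-53.11 + 1000)·(-11.6/1000 + 1) − 1000 = -64.10 permil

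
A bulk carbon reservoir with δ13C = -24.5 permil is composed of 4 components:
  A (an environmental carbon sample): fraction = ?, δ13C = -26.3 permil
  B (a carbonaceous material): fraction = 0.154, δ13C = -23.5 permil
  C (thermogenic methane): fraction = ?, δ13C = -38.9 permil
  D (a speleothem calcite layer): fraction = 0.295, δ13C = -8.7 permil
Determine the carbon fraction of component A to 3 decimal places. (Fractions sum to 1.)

Let f_A and f_C be the unknown fractions; fractions sum to 1 so f_A + f_C = 0.551.
Mass balance: Σ fᵢ·δᵢ = δ_bulk ⇒ f_A·(-26.3) + f_C·(-38.9) = -24.5 − (-6.185) = -18.315
Substitute f_C = 0.551 − f_A:
f_A·(-26.3 − -38.9) = -18.315 − 0.551×(-38.9) = 3.119
f_A = 3.119 / 12.6 = 0.2476

0.248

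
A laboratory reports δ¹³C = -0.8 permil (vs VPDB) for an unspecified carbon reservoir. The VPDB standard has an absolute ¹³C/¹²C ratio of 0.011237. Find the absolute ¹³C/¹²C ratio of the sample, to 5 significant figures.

R_sample = R_standard × (δ¹³C/1000 + 1)
R_sample = 0.011237 × (-0.8/1000 + 1) = 0.011237 × 0.999200
R_sample = 0.0112280

0.011228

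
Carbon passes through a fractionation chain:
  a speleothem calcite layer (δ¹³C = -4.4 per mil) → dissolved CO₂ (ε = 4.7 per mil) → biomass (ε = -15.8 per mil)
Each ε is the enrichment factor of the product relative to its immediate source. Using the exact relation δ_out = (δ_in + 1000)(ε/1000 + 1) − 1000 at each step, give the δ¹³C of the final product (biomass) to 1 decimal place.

-15.5 per mil

step 1: δ = (-4.40 + 1000)·(4.7/1000 + 1) − 1000 = 0.28 per mil
step 2: δ = (0.28 + 1000)·(-15.8/1000 + 1) − 1000 = -15.53 per mil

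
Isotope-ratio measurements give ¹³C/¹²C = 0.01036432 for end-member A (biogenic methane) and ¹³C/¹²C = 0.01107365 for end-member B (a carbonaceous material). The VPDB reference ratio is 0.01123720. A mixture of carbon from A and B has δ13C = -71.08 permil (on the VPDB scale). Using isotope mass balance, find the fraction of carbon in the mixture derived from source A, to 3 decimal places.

δ_A = (0.01036432/0.01123720 − 1)×1000 = (0.922322 − 1)×1000 = -77.678 permil
δ_B = (0.01107365/0.01123720 − 1)×1000 = (0.985446 − 1)×1000 = -14.554 permil
f_A = (δ_mix − δ_B)/(δ_A − δ_B) = (-71.08 − (-14.554))/(-77.678 − (-14.554))
f_A = -56.526 / -63.123 = 0.8955

0.895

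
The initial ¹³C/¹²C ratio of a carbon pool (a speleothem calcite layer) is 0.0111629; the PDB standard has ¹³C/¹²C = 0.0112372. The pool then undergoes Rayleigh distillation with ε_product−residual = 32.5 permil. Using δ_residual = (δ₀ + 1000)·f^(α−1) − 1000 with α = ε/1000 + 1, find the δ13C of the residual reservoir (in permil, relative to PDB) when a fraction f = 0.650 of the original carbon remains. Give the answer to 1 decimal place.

δ₀ = (0.0111629/0.0112372 − 1)×1000 = (0.993388 − 1)×1000 = -6.612 permil
α − 1 = ε/1000 = 0.0325
f^(α−1) = 0.650^(0.0325) = 0.986097
δ_res = (-6.612 + 1000) × 0.986097 − 1000 = 979.577 − 1000 = -20.42 permil

-20.4 permil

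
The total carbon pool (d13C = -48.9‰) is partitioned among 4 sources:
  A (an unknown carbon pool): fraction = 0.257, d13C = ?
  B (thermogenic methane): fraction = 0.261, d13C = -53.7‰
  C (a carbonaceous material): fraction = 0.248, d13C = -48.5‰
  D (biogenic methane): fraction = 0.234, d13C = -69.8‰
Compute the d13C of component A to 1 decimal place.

-25.4‰

Isotope mass balance: δ_bulk = Σ fᵢ·δᵢ.
-48.9 = 0.257×δ_A + 0.261×(-53.7) + 0.248×(-48.5) + 0.234×(-69.8)
0.257·δ_A = -48.9 − (-42.377) = -6.523
δ_A = -6.523 / 0.257 = -25.38‰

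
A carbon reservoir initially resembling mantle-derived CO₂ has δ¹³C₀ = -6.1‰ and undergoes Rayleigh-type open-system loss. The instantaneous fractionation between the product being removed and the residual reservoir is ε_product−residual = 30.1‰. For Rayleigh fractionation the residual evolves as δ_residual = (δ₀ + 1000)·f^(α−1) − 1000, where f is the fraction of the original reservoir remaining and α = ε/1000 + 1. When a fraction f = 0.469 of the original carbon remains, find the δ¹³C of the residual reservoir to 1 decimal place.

-28.5‰

Rayleigh residual: δ_res = (δ₀ + 1000)·f^(α−1) − 1000
α = ε/1000 + 1 = 1.03010, so α − 1 = 0.03010
f^(α−1) = 0.469^(0.03010) = 0.977467
δ_res = (-6.1 + 1000) × 0.977467 − 1000 = 971.505 − 1000 = -28.50‰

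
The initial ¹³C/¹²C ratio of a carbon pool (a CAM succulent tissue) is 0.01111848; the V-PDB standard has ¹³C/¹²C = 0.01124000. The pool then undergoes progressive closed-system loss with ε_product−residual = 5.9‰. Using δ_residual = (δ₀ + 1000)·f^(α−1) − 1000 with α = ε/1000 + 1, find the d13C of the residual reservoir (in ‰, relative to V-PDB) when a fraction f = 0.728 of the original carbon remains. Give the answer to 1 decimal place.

-12.7‰

δ₀ = (0.01111848/0.01124000 − 1)×1000 = (0.989189 − 1)×1000 = -10.811‰
α − 1 = ε/1000 = 0.0059
f^(α−1) = 0.728^(0.0059) = 0.998129
δ_res = (-10.811 + 1000) × 0.998129 − 1000 = 987.338 − 1000 = -12.66‰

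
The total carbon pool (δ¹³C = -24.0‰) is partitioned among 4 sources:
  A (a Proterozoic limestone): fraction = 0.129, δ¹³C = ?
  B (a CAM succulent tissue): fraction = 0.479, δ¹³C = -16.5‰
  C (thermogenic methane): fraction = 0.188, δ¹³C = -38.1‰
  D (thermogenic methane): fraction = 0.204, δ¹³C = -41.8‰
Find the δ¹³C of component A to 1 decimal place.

Isotope mass balance: δ_bulk = Σ fᵢ·δᵢ.
-24.0 = 0.129×δ_A + 0.479×(-16.5) + 0.188×(-38.1) + 0.204×(-41.8)
0.129·δ_A = -24.0 − (-23.593) = -0.407
δ_A = -0.407 / 0.129 = -3.15‰

-3.2‰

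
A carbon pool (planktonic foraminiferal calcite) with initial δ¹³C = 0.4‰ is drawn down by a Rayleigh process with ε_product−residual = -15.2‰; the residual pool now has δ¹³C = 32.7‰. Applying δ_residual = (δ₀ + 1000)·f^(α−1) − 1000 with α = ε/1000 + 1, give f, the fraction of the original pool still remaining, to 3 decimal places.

0.124

α − 1 = ε/1000 = -0.0152
(δ_res + 1000)/(δ₀ + 1000) = (32.7 + 1000)/(0.4 + 1000) = 1032.7/1000.4 = 1.032287
f = 1.032287^(1/-0.0152) = exp(ln(1.032287)/-0.0152) = exp(0.03178/-0.0152)
f = exp(-2.0906) = 0.1236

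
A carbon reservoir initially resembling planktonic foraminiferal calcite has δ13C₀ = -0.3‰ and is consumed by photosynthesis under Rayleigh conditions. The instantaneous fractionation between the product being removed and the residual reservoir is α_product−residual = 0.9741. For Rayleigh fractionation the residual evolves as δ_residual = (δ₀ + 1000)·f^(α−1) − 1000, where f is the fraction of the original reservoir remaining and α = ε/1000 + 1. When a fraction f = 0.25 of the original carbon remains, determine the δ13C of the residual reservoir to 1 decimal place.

36.2‰

Rayleigh residual: δ_res = (δ₀ + 1000)·f^(α−1) − 1000
α − 1 = -0.02590
f^(α−1) = 0.25^(-0.02590) = 1.036557
δ_res = (-0.3 + 1000) × 1.036557 − 1000 = 1036.246 − 1000 = 36.25‰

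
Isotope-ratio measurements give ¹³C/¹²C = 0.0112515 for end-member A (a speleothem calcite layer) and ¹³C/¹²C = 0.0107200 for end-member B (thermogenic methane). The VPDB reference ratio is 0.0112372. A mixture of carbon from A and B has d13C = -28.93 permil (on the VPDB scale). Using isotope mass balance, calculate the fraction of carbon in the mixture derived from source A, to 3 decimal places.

0.361

δ_A = (0.0112515/0.0112372 − 1)×1000 = (1.001273 − 1)×1000 = 1.273 permil
δ_B = (0.0107200/0.0112372 − 1)×1000 = (0.953974 − 1)×1000 = -46.026 permil
f_A = (δ_mix − δ_B)/(δ_A − δ_B) = (-28.93 − (-46.026))/(1.273 − (-46.026))
f_A = 17.096 / 47.298 = 0.3614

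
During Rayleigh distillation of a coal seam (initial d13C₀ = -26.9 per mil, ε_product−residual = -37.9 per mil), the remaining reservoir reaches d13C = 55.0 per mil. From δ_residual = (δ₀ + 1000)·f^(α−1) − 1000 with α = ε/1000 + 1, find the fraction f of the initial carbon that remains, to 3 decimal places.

α − 1 = ε/1000 = -0.0379
(δ_res + 1000)/(δ₀ + 1000) = (55.0 + 1000)/(-26.9 + 1000) = 1055.0/973.1 = 1.084164
f = 1.084164^(1/-0.0379) = exp(ln(1.084164)/-0.0379) = exp(0.08081/-0.0379)
f = exp(-2.1322) = 0.1186

0.119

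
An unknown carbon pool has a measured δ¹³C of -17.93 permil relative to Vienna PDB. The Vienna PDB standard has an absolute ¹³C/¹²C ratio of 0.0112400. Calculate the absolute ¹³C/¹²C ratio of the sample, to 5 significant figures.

0.011038

R_sample = R_standard × (δ¹³C/1000 + 1)
R_sample = 0.0112400 × (-17.93/1000 + 1) = 0.0112400 × 0.982070
R_sample = 0.0110385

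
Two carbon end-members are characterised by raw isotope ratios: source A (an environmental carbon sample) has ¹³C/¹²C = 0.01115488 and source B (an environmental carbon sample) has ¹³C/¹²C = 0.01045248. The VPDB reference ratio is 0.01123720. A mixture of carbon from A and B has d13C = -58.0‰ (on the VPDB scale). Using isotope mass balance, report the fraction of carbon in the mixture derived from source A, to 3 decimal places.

δ_A = (0.01115488/0.01123720 − 1)×1000 = (0.992674 − 1)×1000 = -7.326‰
δ_B = (0.01045248/0.01123720 − 1)×1000 = (0.930168 − 1)×1000 = -69.832‰
f_A = (δ_mix − δ_B)/(δ_A − δ_B) = (-58.0 − (-69.832))/(-7.326 − (-69.832))
f_A = 11.832 / 62.507 = 0.1893

0.189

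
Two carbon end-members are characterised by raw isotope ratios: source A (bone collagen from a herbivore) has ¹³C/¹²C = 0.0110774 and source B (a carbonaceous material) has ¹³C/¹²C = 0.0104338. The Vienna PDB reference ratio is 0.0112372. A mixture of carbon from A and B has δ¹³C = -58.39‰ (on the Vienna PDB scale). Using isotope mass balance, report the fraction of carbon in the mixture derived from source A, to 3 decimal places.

0.229

δ_A = (0.0110774/0.0112372 − 1)×1000 = (0.985779 − 1)×1000 = -14.221‰
δ_B = (0.0104338/0.0112372 − 1)×1000 = (0.928505 − 1)×1000 = -71.495‰
f_A = (δ_mix − δ_B)/(δ_A − δ_B) = (-58.39 − (-71.495))/(-14.221 − (-71.495))
f_A = 13.105 / 57.274 = 0.2288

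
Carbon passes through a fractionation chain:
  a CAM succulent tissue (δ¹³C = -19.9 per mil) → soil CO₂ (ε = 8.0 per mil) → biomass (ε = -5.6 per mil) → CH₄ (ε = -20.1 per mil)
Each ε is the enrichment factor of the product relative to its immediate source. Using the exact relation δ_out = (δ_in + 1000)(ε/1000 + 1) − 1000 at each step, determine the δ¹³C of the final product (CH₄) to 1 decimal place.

-37.3 per mil

step 1: δ = (-19.90 + 1000)·(8.0/1000 + 1) − 1000 = -12.06 per mil
step 2: δ = (-12.06 + 1000)·(-5.6/1000 + 1) − 1000 = -17.59 per mil
step 3: δ = (-17.59 + 1000)·(-20.1/1000 + 1) − 1000 = -37.34 per mil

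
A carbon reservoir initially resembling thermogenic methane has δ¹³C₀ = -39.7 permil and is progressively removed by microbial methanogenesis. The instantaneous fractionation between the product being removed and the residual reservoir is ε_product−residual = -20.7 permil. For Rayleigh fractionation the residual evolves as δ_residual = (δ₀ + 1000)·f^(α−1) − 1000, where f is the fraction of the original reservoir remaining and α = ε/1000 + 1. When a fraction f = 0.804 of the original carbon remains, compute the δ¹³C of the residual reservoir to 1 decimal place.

-35.4 permil

Rayleigh residual: δ_res = (δ₀ + 1000)·f^(α−1) − 1000
α = ε/1000 + 1 = 0.97930, so α − 1 = -0.02070
f^(α−1) = 0.804^(-0.02070) = 1.004526
δ_res = (-39.7 + 1000) × 1.004526 − 1000 = 964.646 − 1000 = -35.35 permil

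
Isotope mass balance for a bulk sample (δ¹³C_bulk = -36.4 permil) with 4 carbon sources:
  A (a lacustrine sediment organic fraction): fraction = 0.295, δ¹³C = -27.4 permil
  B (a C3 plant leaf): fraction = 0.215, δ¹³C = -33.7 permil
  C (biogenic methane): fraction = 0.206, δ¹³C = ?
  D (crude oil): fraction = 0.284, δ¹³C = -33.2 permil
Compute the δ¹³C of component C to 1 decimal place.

Isotope mass balance: δ_bulk = Σ fᵢ·δᵢ.
-36.4 = 0.295×(-27.4) + 0.215×(-33.7) + 0.206×δ_C + 0.284×(-33.2)
0.206·δ_C = -36.4 − (-24.757) = -11.643
δ_C = -11.643 / 0.206 = -56.52 permil

-56.5 permil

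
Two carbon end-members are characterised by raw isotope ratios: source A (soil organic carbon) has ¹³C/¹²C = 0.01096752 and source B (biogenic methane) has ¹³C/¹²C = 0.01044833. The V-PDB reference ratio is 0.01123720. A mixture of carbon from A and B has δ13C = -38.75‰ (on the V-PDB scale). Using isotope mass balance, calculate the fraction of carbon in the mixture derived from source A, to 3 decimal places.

δ_A = (0.01096752/0.01123720 − 1)×1000 = (0.976001 − 1)×1000 = -23.999‰
δ_B = (0.01044833/0.01123720 − 1)×1000 = (0.929798 − 1)×1000 = -70.202‰
f_A = (δ_mix − δ_B)/(δ_A − δ_B) = (-38.75 − (-70.202))/(-23.999 − (-70.202))
f_A = 31.452 / 46.203 = 0.6807

0.681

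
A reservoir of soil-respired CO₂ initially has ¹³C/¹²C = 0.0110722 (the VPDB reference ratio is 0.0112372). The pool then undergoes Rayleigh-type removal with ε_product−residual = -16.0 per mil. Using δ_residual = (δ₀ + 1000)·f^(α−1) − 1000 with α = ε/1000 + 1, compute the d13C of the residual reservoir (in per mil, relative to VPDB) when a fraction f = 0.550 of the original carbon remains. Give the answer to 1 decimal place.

δ₀ = (0.0110722/0.0112372 − 1)×1000 = (0.985317 − 1)×1000 = -14.683 per mil
α − 1 = ε/1000 = -0.0160
f^(α−1) = 0.550^(-0.0160) = 1.009611
δ_res = (-14.683 + 1000) × 1.009611 − 1000 = 994.787 − 1000 = -5.21 per mil

-5.2 per mil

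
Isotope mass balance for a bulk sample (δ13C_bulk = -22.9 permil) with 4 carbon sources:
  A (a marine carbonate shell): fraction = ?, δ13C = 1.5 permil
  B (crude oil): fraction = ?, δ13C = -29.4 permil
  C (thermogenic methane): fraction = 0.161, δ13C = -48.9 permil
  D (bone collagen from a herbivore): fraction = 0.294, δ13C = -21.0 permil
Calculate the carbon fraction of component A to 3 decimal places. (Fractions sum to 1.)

Let f_A and f_B be the unknown fractions; fractions sum to 1 so f_A + f_B = 0.545.
Mass balance: Σ fᵢ·δᵢ = δ_bulk ⇒ f_A·(1.5) + f_B·(-29.4) = -22.9 − (-14.047) = -8.853
Substitute f_B = 0.545 − f_A:
f_A·(1.5 − -29.4) = -8.853 − 0.545×(-29.4) = 7.170
f_A = 7.170 / 30.9 = 0.2320

0.232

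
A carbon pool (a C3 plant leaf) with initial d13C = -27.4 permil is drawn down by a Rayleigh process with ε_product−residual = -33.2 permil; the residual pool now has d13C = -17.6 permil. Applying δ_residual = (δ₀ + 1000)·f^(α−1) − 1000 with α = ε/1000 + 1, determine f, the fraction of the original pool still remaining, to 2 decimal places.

0.74

α − 1 = ε/1000 = -0.0332
(δ_res + 1000)/(δ₀ + 1000) = (-17.6 + 1000)/(-27.4 + 1000) = 982.4/972.6 = 1.010076
f = 1.010076^(1/-0.0332) = exp(ln(1.010076)/-0.0332) = exp(0.01003/-0.0332)
f = exp(-0.3020) = 0.7394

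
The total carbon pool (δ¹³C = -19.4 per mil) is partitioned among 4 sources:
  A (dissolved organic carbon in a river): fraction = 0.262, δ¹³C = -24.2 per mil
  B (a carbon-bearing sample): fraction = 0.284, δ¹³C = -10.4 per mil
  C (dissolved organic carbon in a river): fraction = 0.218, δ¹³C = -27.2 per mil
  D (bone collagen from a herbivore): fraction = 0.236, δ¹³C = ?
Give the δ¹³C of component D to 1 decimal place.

-17.7 per mil

Isotope mass balance: δ_bulk = Σ fᵢ·δᵢ.
-19.4 = 0.262×(-24.2) + 0.284×(-10.4) + 0.218×(-27.2) + 0.236×δ_D
0.236·δ_D = -19.4 − (-15.224) = -4.176
δ_D = -4.176 / 0.236 = -17.70 per mil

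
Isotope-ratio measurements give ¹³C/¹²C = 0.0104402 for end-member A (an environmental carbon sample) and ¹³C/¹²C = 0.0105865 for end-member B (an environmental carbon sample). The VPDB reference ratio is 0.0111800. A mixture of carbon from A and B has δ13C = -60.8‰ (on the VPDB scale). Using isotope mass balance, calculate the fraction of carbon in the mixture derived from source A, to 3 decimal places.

δ_A = (0.0104402/0.0111800 − 1)×1000 = (0.933828 − 1)×1000 = -66.172‰
δ_B = (0.0105865/0.0111800 − 1)×1000 = (0.946914 − 1)×1000 = -53.086‰
f_A = (δ_mix − δ_B)/(δ_A − δ_B) = (-60.8 − (-53.086))/(-66.172 − (-53.086))
f_A = -7.714 / -13.086 = 0.5895

0.590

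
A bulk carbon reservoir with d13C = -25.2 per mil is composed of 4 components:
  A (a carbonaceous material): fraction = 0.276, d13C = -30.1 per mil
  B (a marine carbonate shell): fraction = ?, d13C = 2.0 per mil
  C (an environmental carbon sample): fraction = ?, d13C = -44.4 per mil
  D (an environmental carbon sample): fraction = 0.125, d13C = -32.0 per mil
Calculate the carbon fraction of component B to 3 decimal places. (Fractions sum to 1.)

0.295

Let f_B and f_C be the unknown fractions; fractions sum to 1 so f_B + f_C = 0.599.
Mass balance: Σ fᵢ·δᵢ = δ_bulk ⇒ f_B·(2.0) + f_C·(-44.4) = -25.2 − (-12.308) = -12.892
Substitute f_C = 0.599 − f_B:
f_B·(2.0 − -44.4) = -12.892 − 0.599×(-44.4) = 13.703
f_B = 13.703 / 46.4 = 0.2953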